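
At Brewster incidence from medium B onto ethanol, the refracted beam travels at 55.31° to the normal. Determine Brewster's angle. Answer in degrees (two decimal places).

θ_B ≈ 34.69°

At Brewster's angle the reflected and refracted rays are perpendicular, so θ_B + θ_t = 90°.
θ_B = 90° − 55.31° = 34.69°.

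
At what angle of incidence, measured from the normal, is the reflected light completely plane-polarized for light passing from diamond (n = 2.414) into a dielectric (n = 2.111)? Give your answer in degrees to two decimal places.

Here n₂/n₁ = 2.111/2.414 = 0.8745, and Brewster's law gives tan θ_B = n₂/n₁.
So θ_B = arctan 0.8745 = 41.17°.

θ_B ≈ 41.17°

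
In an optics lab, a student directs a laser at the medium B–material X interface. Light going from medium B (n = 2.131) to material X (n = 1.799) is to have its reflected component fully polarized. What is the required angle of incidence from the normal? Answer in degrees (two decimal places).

Brewster's condition: tan θ_B = n₂/n₁ = 1.799/2.131 = 0.8442.
So θ_B = arctan 0.8442 = 40.17°.

θ_B ≈ 40.17°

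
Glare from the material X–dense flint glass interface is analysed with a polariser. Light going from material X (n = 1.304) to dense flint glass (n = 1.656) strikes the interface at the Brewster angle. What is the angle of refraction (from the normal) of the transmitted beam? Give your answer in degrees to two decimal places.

θ_B = arctan(n₂/n₁) = arctan(1.656/1.304) = 51.78°.
At Brewster's angle the reflected and refracted rays are perpendicular, so θ_t = 90° − θ_B = 90° − 51.78° = 38.22°.

θ_t ≈ 38.22°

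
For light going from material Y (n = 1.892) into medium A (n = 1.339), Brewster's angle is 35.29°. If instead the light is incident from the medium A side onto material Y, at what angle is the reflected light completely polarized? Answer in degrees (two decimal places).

tan θ_B' = n₁/n₂ = 1/tan θ_B, so θ_B' = 90° − θ_B.
θ_B' = 90° − 35.29° = 54.71°.

θ_B' ≈ 54.71°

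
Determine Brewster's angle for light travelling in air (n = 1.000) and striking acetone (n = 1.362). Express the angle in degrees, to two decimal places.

θ_B ≈ 53.71°

At Brewster's angle the reflected and refracted rays are perpendicular, which with Snell's law gives tan θ_B = n₂/n₁.
Here n₂/n₁ = 1.362/1.000 = 1.3620, and Brewster's law gives tan θ_B = n₂/n₁.
So θ_B = arctan 1.3620 = 53.71°.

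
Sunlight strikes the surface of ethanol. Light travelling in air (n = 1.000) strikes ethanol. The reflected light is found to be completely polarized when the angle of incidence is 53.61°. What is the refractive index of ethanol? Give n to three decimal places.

n ≈ 1.357

Brewster's law: tan θ_B = n₂/n₁ (light incident in air, refracted into ethanol).
n₂ = n₁ tan θ_B = 1.000 × tan 53.61° = 1.357.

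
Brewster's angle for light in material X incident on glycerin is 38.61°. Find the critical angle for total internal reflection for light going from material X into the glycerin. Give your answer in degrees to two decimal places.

θ_c ≈ 52.99°

n₂/n₁ = tan 38.61° = 0.7986; the critical angle satisfies sin θ_c = n₂/n₁.
θ_c = arcsin(0.7986) = 52.99°.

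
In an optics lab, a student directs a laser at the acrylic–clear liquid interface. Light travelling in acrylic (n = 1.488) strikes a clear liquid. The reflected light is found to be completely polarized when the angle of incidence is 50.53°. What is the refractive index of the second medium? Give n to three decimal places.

n ≈ 1.807

Brewster's law: tan θ_B = n₂/n₁ (light incident in acrylic, refracted into a clear liquid).
n₂ = n₁ tan θ_B = 1.488 × tan 50.53° = 1.807.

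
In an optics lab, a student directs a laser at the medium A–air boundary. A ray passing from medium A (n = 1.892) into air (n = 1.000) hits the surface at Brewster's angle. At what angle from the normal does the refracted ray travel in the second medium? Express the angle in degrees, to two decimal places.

θ_t ≈ 62.14°

tan θ_B = n₂/n₁ = 1.000/1.892 = 0.5285, so θ_B = 27.86°.
The refracted ray is perpendicular to the reflected ray, so θ_t = 90° − θ_B = 62.14°.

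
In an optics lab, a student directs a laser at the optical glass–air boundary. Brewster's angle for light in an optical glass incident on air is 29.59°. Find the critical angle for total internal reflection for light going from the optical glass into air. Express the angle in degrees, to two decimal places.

θ_c ≈ 34.60°

n₂/n₁ = tan 29.59° = 0.5678; the critical angle satisfies sin θ_c = n₂/n₁.
θ_c = arcsin(0.5678) = 34.60°.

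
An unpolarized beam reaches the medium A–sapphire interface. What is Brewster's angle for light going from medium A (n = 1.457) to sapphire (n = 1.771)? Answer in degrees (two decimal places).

The reflected p-component vanishes when tan θ_B = n₂/n₁.
Here n₂/n₁ = 1.771/1.457 = 1.2155, and Brewster's law gives tan θ_B = n₂/n₁. Taking the arctangent, θ_B = 50.56°.

θ_B ≈ 50.56°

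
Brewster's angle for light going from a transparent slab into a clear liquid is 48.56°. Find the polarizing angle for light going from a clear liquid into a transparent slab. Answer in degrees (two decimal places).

tan θ_B' = n₁/n₂ = 1/tan θ_B, so θ_B' = 90° − θ_B.
θ_B' = 90° − 48.56° = 41.44°.

θ_B' ≈ 41.44°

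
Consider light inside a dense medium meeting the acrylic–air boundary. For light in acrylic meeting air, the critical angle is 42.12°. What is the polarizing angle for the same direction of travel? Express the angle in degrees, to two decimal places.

sin θ_c = n₂/n₁, so n₂/n₁ = sin 42.12° = 0.6707.
Brewster: tan θ_B = n₂/n₁ = 0.6707.
θ_B = arctan(0.6707) = 33.85°.

θ_B ≈ 33.85°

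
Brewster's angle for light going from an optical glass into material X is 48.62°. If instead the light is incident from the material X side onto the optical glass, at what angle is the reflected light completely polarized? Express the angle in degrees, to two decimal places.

θ_B' ≈ 41.38°

Reversing the direction swaps n₁ and n₂, so tan θ_B' = 1/tan θ_B and θ_B' = 90° − θ_B.
Hence θ_B' = 90° − 48.62° = 41.38°.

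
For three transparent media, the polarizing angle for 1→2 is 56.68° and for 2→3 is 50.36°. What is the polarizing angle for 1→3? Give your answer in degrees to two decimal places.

tan θ_B(1→2) = n₂/n₁ = tan 56.68° = 1.5212.
tan θ_B(2→3) = n₃/n₂ = tan 50.36° = 1.2071.
n₃/n₁ = 1.8362. Then tan θ_B(1→3) = n₃/n₁, so θ_B(1→3) = arctan(1.8362) = 61.43°.

θ_B ≈ 61.43°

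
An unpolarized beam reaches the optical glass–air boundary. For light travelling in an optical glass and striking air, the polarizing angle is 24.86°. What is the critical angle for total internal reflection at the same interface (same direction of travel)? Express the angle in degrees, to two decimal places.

tan θ_B = n₂/n₁ = tan 24.86° = 0.4633.
Total internal reflection: sin θ_c = n₂/n₁ = 0.4633.
θ_c = arcsin(0.4633) = 27.60°.

θ_c ≈ 27.60°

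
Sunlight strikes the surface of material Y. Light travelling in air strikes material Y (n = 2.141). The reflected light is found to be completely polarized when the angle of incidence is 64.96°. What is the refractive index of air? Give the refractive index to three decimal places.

n ≈ 1.000

Brewster's law: tan θ_B = n₂/n₁ (light incident in air, refracted into material Y).
n₁ = n₂ / tan θ_B = 2.141 / tan 64.96° = 1.000.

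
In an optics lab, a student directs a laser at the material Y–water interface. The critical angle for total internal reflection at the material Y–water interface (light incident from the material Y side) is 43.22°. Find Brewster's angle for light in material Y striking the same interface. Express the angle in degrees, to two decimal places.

θ_B ≈ 34.40°

At the critical angle sin θ_c = n₂/n₁, giving n₂/n₁ = sin 43.22° = 0.6848.
Then tan θ_B = n₂/n₁ = 0.6848, so θ_B = arctan 0.6848 = 34.40°.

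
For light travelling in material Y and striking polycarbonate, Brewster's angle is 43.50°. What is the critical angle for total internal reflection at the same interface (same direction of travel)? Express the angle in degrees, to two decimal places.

θ_c ≈ 71.62°

n₂/n₁ = tan 43.50° = 0.9490; the critical angle satisfies sin θ_c = n₂/n₁.
θ_c = arcsin(0.9490) = 71.62°.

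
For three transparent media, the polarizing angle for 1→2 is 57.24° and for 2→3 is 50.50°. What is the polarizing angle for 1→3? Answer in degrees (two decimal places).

n₂/n₁ = tan 57.24° = 1.5541 and n₃/n₂ = tan 50.50° = 1.2131.
Multiplying, n₃/n₁ = 1.5541 × 1.2131 = 1.8852, and θ_B(1→3) = arctan 1.8852 = 62.06°.

θ_B ≈ 62.06°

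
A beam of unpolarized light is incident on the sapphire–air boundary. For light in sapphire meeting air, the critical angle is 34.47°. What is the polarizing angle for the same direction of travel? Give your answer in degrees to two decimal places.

sin θ_c = n₂/n₁, so n₂/n₁ = sin 34.47° = 0.5660.
Brewster: tan θ_B = n₂/n₁ = 0.5660.
θ_B = arctan(0.5660) = 29.51°.

θ_B ≈ 29.51°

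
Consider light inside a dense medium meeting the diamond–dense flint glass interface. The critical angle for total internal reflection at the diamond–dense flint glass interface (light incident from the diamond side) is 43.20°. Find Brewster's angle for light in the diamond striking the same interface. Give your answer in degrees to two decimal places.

θ_B ≈ 34.39°

sin θ_c = n₂/n₁, so n₂/n₁ = sin 43.20° = 0.6845.
Brewster: tan θ_B = n₂/n₁ = 0.6845.
θ_B = arctan(0.6845) = 34.39°.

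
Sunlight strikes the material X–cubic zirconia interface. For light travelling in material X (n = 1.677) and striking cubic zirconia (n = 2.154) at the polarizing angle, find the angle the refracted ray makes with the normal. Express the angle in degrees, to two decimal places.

First find Brewster's angle: tan θ_B = 2.154/1.677 = 1.2844, giving θ_B = 52.10°.
The refracted ray is perpendicular to the reflected ray, so θ_t = 90° − θ_B = 37.90°.

θ_t ≈ 37.90°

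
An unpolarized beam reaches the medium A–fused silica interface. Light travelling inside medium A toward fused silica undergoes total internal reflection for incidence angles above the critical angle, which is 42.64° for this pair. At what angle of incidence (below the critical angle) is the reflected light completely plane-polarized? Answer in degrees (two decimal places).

n₂/n₁ = sin θ_c = sin 42.64° = 0.6774.
tan θ_B equals the same ratio, so θ_B = arctan(0.6774) = 34.11°.

θ_B ≈ 34.11°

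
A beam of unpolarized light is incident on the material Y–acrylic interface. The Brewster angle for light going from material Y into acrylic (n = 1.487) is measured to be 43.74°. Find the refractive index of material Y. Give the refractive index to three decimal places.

At the Brewster angle, tan θ_B = n₂/n₁ with n₁ on the incident side (material Y) and n₂ on the transmitted side (acrylic).
n₁ = n₂ / tan θ_B = 1.487 / tan 43.74° = 1.554.

n ≈ 1.554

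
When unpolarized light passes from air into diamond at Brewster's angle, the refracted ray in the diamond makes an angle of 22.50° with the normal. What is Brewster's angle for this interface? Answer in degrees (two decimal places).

Since the reflected and refracted rays are at right angles at the polarizing angle, θ_B + θ_t = 90°.
So θ_B = 90° − θ_t = 90° − 22.50° = 67.50°.

θ_B ≈ 67.50°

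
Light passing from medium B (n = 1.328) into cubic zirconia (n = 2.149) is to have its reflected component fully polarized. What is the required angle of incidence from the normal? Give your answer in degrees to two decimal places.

θ_B ≈ 58.29°

tan θ_B = n₂/n₁ = 2.149/1.328 = 1.6182. Taking the arctangent, θ_B = 58.29°.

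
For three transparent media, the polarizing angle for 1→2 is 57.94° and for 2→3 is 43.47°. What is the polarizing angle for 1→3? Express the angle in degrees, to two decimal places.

θ_B ≈ 56.55°

tan θ_B(1→2) = n₂/n₁ = tan 57.94° = 1.5966.
tan θ_B(2→3) = n₃/n₂ = tan 43.47° = 0.9480.
So n₃/n₁ = (n₂/n₁)(n₃/n₂) = 1.5966 × 0.9480 = 1.5135.
θ_B(1→3) = arctan(1.5135) = 56.55°.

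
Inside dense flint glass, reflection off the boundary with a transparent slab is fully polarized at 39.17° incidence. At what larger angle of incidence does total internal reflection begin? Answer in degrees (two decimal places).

From Brewster, n₂/n₁ = tan θ_B = tan 39.17° = 0.8147.
Then sin θ_c = n₂/n₁ = 0.8147, so θ_c = arcsin 0.8147 = 54.56°.

θ_c ≈ 54.56°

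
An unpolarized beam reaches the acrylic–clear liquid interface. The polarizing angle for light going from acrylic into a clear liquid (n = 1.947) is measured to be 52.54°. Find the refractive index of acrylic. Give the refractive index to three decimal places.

Brewster's law: tan θ_B = n₂/n₁ (light incident in acrylic, refracted into a clear liquid).
n₁ = n₂ / tan θ_B = 1.947 / tan 52.54° = 1.492.

n ≈ 1.492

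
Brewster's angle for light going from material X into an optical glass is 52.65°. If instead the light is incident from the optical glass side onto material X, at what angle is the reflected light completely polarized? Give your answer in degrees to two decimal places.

θ_B' ≈ 37.35°

The two Brewster angles are complementary: θ_B' = 90° − θ_B = 90° − 52.65° = 37.35°.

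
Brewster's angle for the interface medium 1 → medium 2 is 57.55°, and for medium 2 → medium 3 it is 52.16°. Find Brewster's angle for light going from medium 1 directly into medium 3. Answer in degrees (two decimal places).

tan θ_B(1→2) = n₂/n₁ = tan 57.55° = 1.5727.
tan θ_B(2→3) = n₃/n₂ = tan 52.16° = 1.2873.
So n₃/n₁ = (n₂/n₁)(n₃/n₂) = 1.5727 × 1.2873 = 2.0246.
θ_B(1→3) = arctan(2.0246) = 63.71°.

θ_B ≈ 63.71°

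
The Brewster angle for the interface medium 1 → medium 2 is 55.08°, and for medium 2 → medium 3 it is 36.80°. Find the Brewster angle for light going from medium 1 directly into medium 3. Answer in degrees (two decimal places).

tan θ_B(1→2) = n₂/n₁ = tan 55.08° = 1.4324.
tan θ_B(2→3) = n₃/n₂ = tan 36.80° = 0.7481.
Multiplying, n₃/n₁ = 1.4324 × 0.7481 = 1.0716, and θ_B(1→3) = arctan 1.0716 = 46.98°.

θ_B ≈ 46.98°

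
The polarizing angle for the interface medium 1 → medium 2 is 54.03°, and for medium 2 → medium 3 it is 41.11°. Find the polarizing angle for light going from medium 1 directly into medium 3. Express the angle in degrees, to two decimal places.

n₂/n₁ = tan 54.03° = 1.3779 and n₃/n₂ = tan 41.11° = 0.8727.
So n₃/n₁ = (n₂/n₁)(n₃/n₂) = 1.3779 × 0.8727 = 1.2024.
θ_B(1→3) = arctan(1.2024) = 50.25°.

θ_B ≈ 50.25°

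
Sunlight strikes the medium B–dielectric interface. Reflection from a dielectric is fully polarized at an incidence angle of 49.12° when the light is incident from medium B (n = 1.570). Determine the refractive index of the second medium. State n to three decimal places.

n ≈ 1.814

At Brewster's angle, tan θ_B = n₂/n₁ with n₁ on the incident side (medium B) and n₂ on the transmitted side (a dielectric).
n₂ = n₁ tan θ_B = 1.570 × tan 49.12° = 1.814.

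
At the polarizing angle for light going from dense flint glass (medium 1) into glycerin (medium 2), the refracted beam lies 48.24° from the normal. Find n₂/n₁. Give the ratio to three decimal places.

θ_B + θ_t = 90°, so θ_B = 90° − 48.24° = 41.76°.
tan θ_B = n₂/n₁, so n₂/n₁ = tan 41.76° = 0.893.

n₂/n₁ ≈ 0.893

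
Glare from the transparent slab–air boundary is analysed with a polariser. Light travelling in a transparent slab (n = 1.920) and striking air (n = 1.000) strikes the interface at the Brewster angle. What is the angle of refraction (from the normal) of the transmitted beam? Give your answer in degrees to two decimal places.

θ_t ≈ 62.49°

First find Brewster's angle: tan θ_B = 1.000/1.920 = 0.5208, giving θ_B = 27.51°.
The refracted ray is perpendicular to the reflected ray, so θ_t = 90° − θ_B = 62.49°.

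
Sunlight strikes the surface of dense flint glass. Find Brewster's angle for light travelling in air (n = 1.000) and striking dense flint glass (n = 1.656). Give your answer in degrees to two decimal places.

θ_B ≈ 58.87°

The reflected p-component vanishes when tan θ_B = n₂/n₁.
Brewster's condition: tan θ_B = n₂/n₁ = 1.656/1.000 = 1.6560.
θ_B = arctan(1.6560) = 58.87°.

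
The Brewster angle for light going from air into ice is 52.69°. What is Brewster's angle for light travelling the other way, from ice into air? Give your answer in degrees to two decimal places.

θ_B' ≈ 37.31°

The two Brewster angles are complementary: θ_B' = 90° − θ_B = 90° − 52.69° = 37.31°.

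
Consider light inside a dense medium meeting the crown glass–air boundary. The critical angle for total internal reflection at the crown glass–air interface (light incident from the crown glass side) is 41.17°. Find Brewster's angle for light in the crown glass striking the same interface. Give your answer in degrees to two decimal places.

sin θ_c = n₂/n₁, so n₂/n₁ = sin 41.17° = 0.6583.
Brewster: tan θ_B = n₂/n₁ = 0.6583.
θ_B = arctan(0.6583) = 33.36°.

θ_B ≈ 33.36°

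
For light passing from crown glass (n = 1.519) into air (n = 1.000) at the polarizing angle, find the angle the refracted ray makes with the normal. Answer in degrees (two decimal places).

θ_t ≈ 56.64°

tan θ_B = n₂/n₁ = 1.000/1.519 = 0.6583, so θ_B = 33.36°.
The refracted ray is perpendicular to the reflected ray, so θ_t = 90° − θ_B = 56.64°.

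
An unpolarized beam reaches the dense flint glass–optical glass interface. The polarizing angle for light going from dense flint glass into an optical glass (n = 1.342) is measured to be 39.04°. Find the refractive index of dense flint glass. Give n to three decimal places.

At the polarizing angle, tan θ_B = n₂/n₁ with n₁ on the incident side (dense flint glass) and n₂ on the transmitted side (an optical glass).
n₁ = n₂ / tan θ_B = 1.342 / tan 39.04° = 1.655.

n ≈ 1.655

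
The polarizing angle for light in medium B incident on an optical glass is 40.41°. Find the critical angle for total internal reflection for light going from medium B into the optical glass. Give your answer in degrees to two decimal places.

θ_c ≈ 58.36°

n₂/n₁ = tan 40.41° = 0.8514; the critical angle satisfies sin θ_c = n₂/n₁.
θ_c = arcsin(0.8514) = 58.36°.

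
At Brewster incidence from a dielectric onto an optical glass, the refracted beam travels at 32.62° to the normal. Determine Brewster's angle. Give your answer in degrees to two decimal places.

Brewster's condition makes the reflected and refracted beams perpendicular: θ_B + θ_t = 90°.
θ_B = 90° − 32.62° = 57.38°.

θ_B ≈ 57.38°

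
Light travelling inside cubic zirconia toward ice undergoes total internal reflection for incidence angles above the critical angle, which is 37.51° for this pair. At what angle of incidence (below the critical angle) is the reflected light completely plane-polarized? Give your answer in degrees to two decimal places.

n₂/n₁ = sin θ_c = sin 37.51° = 0.6089.
tan θ_B equals the same ratio, so θ_B = arctan(0.6089) = 31.34°.

θ_B ≈ 31.34°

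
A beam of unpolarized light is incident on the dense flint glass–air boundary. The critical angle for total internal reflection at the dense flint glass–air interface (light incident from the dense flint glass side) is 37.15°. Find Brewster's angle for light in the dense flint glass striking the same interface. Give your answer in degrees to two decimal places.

n₂/n₁ = sin θ_c = sin 37.15° = 0.6039.
tan θ_B equals the same ratio, so θ_B = arctan(0.6039) = 31.13°.

θ_B ≈ 31.13°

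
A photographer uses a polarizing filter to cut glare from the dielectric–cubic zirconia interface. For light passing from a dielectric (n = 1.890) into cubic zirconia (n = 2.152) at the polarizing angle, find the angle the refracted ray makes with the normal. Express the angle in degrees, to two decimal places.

θ_t ≈ 41.29°

tan θ_B = n₂/n₁ = 2.152/1.890 = 1.1386, so θ_B = 48.71°.
Since θ_B + θ_t = 90° at Brewster incidence, θ_t = 90° − 48.71° = 41.29°.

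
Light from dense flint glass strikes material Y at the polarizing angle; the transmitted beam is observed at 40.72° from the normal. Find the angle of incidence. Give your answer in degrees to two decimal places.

Since the reflected and refracted rays are at right angles at the polarizing angle, θ_B + θ_t = 90°.
θ_B = 90° − 40.72° = 49.28°.

θ_B ≈ 49.28°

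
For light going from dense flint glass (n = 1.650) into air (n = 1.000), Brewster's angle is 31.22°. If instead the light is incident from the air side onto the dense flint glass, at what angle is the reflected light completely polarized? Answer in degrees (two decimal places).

θ_B' ≈ 58.78°

The two Brewster angles are complementary: θ_B' = 90° − θ_B = 90° − 31.22° = 58.78°.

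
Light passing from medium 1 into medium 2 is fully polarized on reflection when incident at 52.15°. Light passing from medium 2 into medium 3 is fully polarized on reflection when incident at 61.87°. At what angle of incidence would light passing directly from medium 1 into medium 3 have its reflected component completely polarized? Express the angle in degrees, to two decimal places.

θ_B ≈ 67.44°

tan θ_B(1→2) = n₂/n₁ = tan 52.15° = 1.2869.
tan θ_B(2→3) = n₃/n₂ = tan 61.87° = 1.8705.
So n₃/n₁ = (n₂/n₁)(n₃/n₂) = 1.2869 × 1.8705 = 2.4071.
θ_B(1→3) = arctan(2.4071) = 67.44°.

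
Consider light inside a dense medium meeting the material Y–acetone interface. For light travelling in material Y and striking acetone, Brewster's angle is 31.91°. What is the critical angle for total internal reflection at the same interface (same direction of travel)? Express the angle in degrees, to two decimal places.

n₂/n₁ = tan 31.91° = 0.6227; the critical angle satisfies sin θ_c = n₂/n₁.
θ_c = arcsin(0.6227) = 38.51°.

θ_c ≈ 38.51°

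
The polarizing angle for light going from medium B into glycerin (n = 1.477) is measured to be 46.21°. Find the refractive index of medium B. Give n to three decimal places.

At the polarizing angle, tan θ_B = n₂/n₁ with n₁ on the incident side (medium B) and n₂ on the transmitted side (glycerin).
n₁ = n₂ / tan θ_B = 1.477 / tan 46.21° = 1.416.

n ≈ 1.416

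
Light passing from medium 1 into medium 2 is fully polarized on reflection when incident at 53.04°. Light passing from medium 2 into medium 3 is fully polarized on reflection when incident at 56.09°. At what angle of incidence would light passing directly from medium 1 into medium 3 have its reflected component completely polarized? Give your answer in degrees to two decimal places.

Each Brewster angle gives a ratio: n₂/n₁ = tan 53.04° = 1.3290, n₃/n₂ = tan 56.09° = 1.4876.
So n₃/n₁ = (n₂/n₁)(n₃/n₂) = 1.3290 × 1.4876 = 1.9770.
θ_B(1→3) = arctan(1.9770) = 63.17°.

θ_B ≈ 63.17°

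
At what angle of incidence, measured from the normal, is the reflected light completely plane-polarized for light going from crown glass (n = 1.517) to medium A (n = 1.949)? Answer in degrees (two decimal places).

θ_B ≈ 52.10°

Brewster's condition: tan θ_B = n₂/n₁ = 1.949/1.517 = 1.2848. Taking the arctangent, θ_B = 52.10°.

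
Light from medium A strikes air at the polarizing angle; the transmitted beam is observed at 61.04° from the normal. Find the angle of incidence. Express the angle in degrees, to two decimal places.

Brewster's condition makes the reflected and refracted beams perpendicular: θ_B + θ_t = 90°.
So θ_B = 90° − θ_t = 90° − 61.04° = 28.96°.

θ_B ≈ 28.96°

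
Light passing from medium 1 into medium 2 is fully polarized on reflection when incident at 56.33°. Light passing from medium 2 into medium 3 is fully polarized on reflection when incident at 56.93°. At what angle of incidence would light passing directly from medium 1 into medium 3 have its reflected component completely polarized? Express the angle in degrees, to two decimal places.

θ_B ≈ 66.55°

tan θ_B(1→2) = n₂/n₁ = tan 56.33° = 1.5011.
tan θ_B(2→3) = n₃/n₂ = tan 56.93° = 1.5358.
n₃/n₁ = 2.3054. Then tan θ_B(1→3) = n₃/n₁, so θ_B(1→3) = arctan(2.3054) = 66.55°.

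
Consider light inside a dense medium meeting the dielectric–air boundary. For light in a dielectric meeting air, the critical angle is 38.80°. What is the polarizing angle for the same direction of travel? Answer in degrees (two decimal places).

θ_B ≈ 32.07°

At the critical angle sin θ_c = n₂/n₁, giving n₂/n₁ = sin 38.80° = 0.6266.
Then tan θ_B = n₂/n₁ = 0.6266, so θ_B = arctan 0.6266 = 32.07°.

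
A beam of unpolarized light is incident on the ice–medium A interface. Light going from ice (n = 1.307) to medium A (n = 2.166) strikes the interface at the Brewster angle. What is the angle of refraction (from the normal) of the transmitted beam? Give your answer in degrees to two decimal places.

θ_t ≈ 31.11°

θ_B = arctan(n₂/n₁) = arctan(2.166/1.307) = 58.89°.
Since θ_B + θ_t = 90° at Brewster incidence, θ_t = 90° − 58.89° = 31.11°.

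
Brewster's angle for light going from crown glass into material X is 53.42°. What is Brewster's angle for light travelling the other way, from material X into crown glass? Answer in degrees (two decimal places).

The two Brewster angles are complementary: θ_B' = 90° − θ_B = 90° − 53.42° = 36.58°.

θ_B' ≈ 36.58°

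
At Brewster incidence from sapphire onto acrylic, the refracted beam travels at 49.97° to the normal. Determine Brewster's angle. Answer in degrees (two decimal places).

Since the reflected and refracted rays are at right angles at the polarizing angle, θ_B + θ_t = 90°.
θ_B = 90° − 49.97° = 40.03°.

θ_B ≈ 40.03°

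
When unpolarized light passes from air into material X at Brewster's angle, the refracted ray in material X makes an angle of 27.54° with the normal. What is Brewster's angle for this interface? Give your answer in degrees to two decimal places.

θ_B ≈ 62.46°

At Brewster's angle the reflected and refracted rays are perpendicular, so θ_B + θ_t = 90°.
So θ_B = 90° − θ_t = 90° − 27.54° = 62.46°.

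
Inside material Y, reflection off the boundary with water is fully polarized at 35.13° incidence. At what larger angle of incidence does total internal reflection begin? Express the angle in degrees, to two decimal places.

θ_c ≈ 44.72°

tan θ_B = n₂/n₁ = tan 35.13° = 0.7036.
Total internal reflection: sin θ_c = n₂/n₁ = 0.7036.
θ_c = arcsin(0.7036) = 44.72°.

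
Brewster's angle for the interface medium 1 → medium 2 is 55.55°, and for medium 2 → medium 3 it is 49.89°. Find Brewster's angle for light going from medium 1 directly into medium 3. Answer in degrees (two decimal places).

n₂/n₁ = tan 55.55° = 1.4577 and n₃/n₂ = tan 49.89° = 1.1871.
Multiplying, n₃/n₁ = 1.4577 × 1.1871 = 1.7305, and θ_B(1→3) = arctan 1.7305 = 59.98°.

θ_B ≈ 59.98°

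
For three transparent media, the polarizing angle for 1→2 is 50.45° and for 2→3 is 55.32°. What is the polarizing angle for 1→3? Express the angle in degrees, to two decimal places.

θ_B ≈ 60.26°

n₂/n₁ = tan 50.45° = 1.2109 and n₃/n₂ = tan 55.32° = 1.4453.
Multiplying, n₃/n₁ = 1.2109 × 1.4453 = 1.7501, and θ_B(1→3) = arctan 1.7501 = 60.26°.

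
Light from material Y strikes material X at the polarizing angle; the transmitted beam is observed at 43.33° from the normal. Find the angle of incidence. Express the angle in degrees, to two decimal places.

Since the reflected and refracted rays are at right angles at the polarizing angle, θ_B + θ_t = 90°.
θ_B = 90° − 43.33° = 46.67°.

θ_B ≈ 46.67°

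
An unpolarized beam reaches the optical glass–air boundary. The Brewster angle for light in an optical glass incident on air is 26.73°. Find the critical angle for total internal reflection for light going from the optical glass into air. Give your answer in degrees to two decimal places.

n₂/n₁ = tan 26.73° = 0.5036; the critical angle satisfies sin θ_c = n₂/n₁.
θ_c = arcsin(0.5036) = 30.24°.

θ_c ≈ 30.24°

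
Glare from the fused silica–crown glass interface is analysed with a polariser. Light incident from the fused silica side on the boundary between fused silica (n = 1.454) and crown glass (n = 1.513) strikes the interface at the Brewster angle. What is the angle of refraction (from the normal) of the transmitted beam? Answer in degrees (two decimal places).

θ_t ≈ 43.86°

tan θ_B = n₂/n₁ = 1.513/1.454 = 1.0406, so θ_B = 46.14°.
The refracted ray is perpendicular to the reflected ray, so θ_t = 90° − θ_B = 43.86°.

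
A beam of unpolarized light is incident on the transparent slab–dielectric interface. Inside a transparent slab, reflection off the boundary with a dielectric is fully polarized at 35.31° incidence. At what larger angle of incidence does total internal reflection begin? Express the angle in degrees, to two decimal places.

θ_c ≈ 45.10°

tan θ_B = n₂/n₁ = tan 35.31° = 0.7083.
Total internal reflection: sin θ_c = n₂/n₁ = 0.7083.
θ_c = arcsin(0.7083) = 45.10°.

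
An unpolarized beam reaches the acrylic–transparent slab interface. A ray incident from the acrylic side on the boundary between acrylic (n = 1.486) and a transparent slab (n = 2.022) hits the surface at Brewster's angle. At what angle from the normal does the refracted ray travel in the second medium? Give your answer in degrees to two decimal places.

θ_t ≈ 36.31°

tan θ_B = n₂/n₁ = 2.022/1.486 = 1.3607, so θ_B = 53.69°.
The refracted ray is perpendicular to the reflected ray, so θ_t = 90° − θ_B = 36.31°.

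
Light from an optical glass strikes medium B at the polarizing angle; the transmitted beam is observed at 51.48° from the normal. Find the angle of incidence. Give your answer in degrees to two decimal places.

θ_B ≈ 38.52°

Brewster's condition makes the reflected and refracted beams perpendicular: θ_B + θ_t = 90°.
θ_B = 90° − 51.48° = 38.52°.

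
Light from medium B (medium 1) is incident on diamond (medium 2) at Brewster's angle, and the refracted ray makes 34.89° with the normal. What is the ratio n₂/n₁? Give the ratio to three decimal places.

At Brewster incidence θ_B = 90° − θ_t = 90° − 34.89° = 55.11°.
tan θ_B = n₂/n₁, so n₂/n₁ = tan 55.11° = 1.434.

n₂/n₁ ≈ 1.434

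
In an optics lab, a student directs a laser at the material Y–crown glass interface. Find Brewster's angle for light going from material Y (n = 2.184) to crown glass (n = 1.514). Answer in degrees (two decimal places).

θ_B ≈ 34.73°

At Brewster's angle the reflected and refracted rays are perpendicular, which with Snell's law gives tan θ_B = n₂/n₁.
Brewster's condition: tan θ_B = n₂/n₁ = 1.514/2.184 = 0.6932.
So θ_B = arctan 0.6932 = 34.73°.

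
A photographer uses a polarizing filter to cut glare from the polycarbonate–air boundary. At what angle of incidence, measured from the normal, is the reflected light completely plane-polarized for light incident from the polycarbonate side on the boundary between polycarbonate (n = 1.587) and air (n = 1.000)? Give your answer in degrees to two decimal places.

The reflected p-component vanishes when tan θ_B = n₂/n₁.
tan θ_B = n₂/n₁ = 1.000/1.587 = 0.6301.
θ_B = arctan(0.6301) = 32.22°.

θ_B ≈ 32.22°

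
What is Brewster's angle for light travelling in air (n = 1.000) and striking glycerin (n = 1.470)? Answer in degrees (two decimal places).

θ_B ≈ 55.77°

Here n₂/n₁ = 1.470/1.000 = 1.4700, and Brewster's law gives tan θ_B = n₂/n₁.
θ_B = arctan(1.4700) = 55.77°.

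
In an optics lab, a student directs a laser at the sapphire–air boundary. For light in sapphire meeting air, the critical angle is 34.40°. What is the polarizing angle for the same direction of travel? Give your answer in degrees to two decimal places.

sin θ_c = n₂/n₁, so n₂/n₁ = sin 34.40° = 0.5650.
Brewster: tan θ_B = n₂/n₁ = 0.5650.
θ_B = arctan(0.5650) = 29.47°.

θ_B ≈ 29.47°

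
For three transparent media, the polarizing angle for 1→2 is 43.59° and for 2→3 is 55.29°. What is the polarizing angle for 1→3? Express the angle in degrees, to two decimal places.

θ_B ≈ 53.96°

n₂/n₁ = tan 43.59° = 0.9520 and n₃/n₂ = tan 55.29° = 1.4436.
n₃/n₁ = 1.3743. Then tan θ_B(1→3) = n₃/n₁, so θ_B(1→3) = arctan(1.3743) = 53.96°.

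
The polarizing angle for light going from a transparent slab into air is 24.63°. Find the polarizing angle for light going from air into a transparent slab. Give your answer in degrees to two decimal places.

Reversing the direction swaps n₁ and n₂, so tan θ_B' = 1/tan θ_B and θ_B' = 90° − θ_B.
Hence θ_B' = 90° − 24.63° = 65.37°.

θ_B' ≈ 65.37°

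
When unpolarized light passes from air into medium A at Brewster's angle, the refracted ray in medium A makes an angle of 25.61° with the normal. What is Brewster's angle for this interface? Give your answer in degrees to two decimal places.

θ_B ≈ 64.39°

Brewster's condition makes the reflected and refracted beams perpendicular: θ_B + θ_t = 90°.
So θ_B = 90° − θ_t = 90° − 25.61° = 64.39°.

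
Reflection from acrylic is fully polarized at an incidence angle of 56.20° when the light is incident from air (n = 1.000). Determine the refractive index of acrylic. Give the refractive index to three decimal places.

n ≈ 1.494

Brewster's law: tan θ_B = n₂/n₁ (light incident in air, refracted into acrylic).
n₂ = n₁ tan θ_B = 1.000 × tan 56.20° = 1.494.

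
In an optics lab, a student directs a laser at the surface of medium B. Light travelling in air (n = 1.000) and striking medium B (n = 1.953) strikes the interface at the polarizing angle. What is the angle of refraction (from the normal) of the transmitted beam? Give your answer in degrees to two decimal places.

First find Brewster's angle: tan θ_B = 1.953/1.000 = 1.9530, giving θ_B = 62.89°.
At Brewster's angle the reflected and refracted rays are perpendicular, so θ_t = 90° − θ_B = 90° − 62.89° = 27.11°.

θ_t ≈ 27.11°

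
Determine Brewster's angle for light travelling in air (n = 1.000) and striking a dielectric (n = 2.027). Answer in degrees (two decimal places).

θ_B ≈ 63.74°

Brewster's condition: tan θ_B = n₂/n₁ = 2.027/1.000 = 2.0270.
θ_B = arctan(2.0270) = 63.74°.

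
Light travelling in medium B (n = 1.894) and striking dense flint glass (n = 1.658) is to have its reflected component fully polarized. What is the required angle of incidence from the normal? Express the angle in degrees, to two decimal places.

θ_B ≈ 41.20°

Brewster's condition: tan θ_B = n₂/n₁ = 1.658/1.894 = 0.8754.
So θ_B = arctan 0.8754 = 41.20°.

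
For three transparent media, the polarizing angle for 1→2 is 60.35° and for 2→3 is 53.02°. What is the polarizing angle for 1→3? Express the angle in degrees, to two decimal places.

Each Brewster angle gives a ratio: n₂/n₁ = tan 60.35° = 1.7567, n₃/n₂ = tan 53.02° = 1.3280.
So n₃/n₁ = (n₂/n₁)(n₃/n₂) = 1.7567 × 1.3280 = 2.3330.
θ_B(1→3) = arctan(2.3330) = 66.80°.

θ_B ≈ 66.80°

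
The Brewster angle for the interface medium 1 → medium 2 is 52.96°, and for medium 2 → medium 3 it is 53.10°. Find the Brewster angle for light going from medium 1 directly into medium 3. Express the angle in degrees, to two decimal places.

n₂/n₁ = tan 52.96° = 1.3251 and n₃/n₂ = tan 53.10° = 1.3319.
So n₃/n₁ = (n₂/n₁)(n₃/n₂) = 1.3251 × 1.3319 = 1.7649.
θ_B(1→3) = arctan(1.7649) = 60.46°.

θ_B ≈ 60.46°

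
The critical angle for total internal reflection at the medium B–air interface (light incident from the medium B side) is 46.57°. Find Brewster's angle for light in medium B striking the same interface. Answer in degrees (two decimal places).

n₂/n₁ = sin θ_c = sin 46.57° = 0.7262.
tan θ_B equals the same ratio, so θ_B = arctan(0.7262) = 35.99°.

θ_B ≈ 35.99°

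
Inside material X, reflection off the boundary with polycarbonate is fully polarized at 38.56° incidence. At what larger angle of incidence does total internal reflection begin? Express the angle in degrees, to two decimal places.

θ_c ≈ 52.86°

From Brewster, n₂/n₁ = tan θ_B = tan 38.56° = 0.7971.
Then sin θ_c = n₂/n₁ = 0.7971, so θ_c = arcsin 0.7971 = 52.86°.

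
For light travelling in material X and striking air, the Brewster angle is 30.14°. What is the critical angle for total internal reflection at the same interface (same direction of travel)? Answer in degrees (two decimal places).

n₂/n₁ = tan 30.14° = 0.5806; the critical angle satisfies sin θ_c = n₂/n₁.
θ_c = arcsin(0.5806) = 35.49°.

θ_c ≈ 35.49°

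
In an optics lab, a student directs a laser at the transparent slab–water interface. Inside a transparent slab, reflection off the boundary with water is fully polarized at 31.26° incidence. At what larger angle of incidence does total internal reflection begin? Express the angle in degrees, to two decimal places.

n₂/n₁ = tan 31.26° = 0.6071; the critical angle satisfies sin θ_c = n₂/n₁.
θ_c = arcsin(0.6071) = 37.38°.

θ_c ≈ 37.38°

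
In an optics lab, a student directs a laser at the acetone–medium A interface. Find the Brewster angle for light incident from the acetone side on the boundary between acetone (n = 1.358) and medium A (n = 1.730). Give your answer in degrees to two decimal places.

tan θ_B = n₂/n₁ = 1.730/1.358 = 1.2739.
θ_B = arctan(1.2739) = 51.87°.

θ_B ≈ 51.87°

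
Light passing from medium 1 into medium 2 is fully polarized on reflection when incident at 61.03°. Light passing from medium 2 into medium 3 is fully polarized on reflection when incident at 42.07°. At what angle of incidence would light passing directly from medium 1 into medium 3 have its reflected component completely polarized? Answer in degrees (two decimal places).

θ_B ≈ 58.48°

tan θ_B(1→2) = n₂/n₁ = tan 61.03° = 1.8063.
tan θ_B(2→3) = n₃/n₂ = tan 42.07° = 0.9026.
So n₃/n₁ = (n₂/n₁)(n₃/n₂) = 1.8063 × 0.9026 = 1.6304.
θ_B(1→3) = arctan(1.6304) = 58.48°.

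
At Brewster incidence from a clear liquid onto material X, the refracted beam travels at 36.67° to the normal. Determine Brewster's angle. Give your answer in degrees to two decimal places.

Brewster's condition makes the reflected and refracted beams perpendicular: θ_B + θ_t = 90°.
So θ_B = 90° − θ_t = 90° − 36.67° = 53.33°.

θ_B ≈ 53.33°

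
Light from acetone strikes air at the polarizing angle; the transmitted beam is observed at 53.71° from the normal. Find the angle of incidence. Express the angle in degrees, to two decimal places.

Brewster's condition makes the reflected and refracted beams perpendicular: θ_B + θ_t = 90°.
So θ_B = 90° − θ_t = 90° − 53.71° = 36.29°.

θ_B ≈ 36.29°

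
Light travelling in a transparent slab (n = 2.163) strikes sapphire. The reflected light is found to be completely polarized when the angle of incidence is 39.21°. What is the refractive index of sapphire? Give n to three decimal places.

n ≈ 1.765

Brewster's law: tan θ_B = n₂/n₁ (light incident in a transparent slab, refracted into sapphire).
n₂ = n₁ tan θ_B = 2.163 × tan 39.21° = 1.765.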